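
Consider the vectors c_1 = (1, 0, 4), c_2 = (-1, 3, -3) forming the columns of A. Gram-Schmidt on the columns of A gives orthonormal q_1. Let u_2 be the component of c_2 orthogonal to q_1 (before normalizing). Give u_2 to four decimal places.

c_1 = (1, 0, 4); ‖c_1‖ = 4.1231, so q_1 = (0.2425, 0.0000, 0.9701).
q_1·c_2 = 0.2425·(-1) + 0.0000·3 + 0.9701·(-3) = -3.1530.
u_2 = c_2 + 3.1530·q_1 = (-0.2353, 3.0000, 0.0588).

u_2 = (-0.2353, 3.0000, 0.0588)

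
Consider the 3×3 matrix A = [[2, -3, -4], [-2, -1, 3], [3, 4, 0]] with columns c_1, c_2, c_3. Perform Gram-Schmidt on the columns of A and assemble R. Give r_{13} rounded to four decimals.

c_1 = (2, -2, 3); ‖c_1‖ = 4.1231, so q_1 = (0.4851, -0.4851, 0.7276).
r_{13} = q_1·c_3 = -3.3955.

r_{13} = -3.3955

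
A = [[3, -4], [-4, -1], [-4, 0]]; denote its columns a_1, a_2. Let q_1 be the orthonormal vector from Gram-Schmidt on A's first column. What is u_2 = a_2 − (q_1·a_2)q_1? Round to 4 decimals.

a_1 = (3, -4, -4); ‖a_1‖ = 6.4031, so q_1 = (0.4685, -0.6247, -0.6247).
q_1·a_2 = 0.4685·(-4) + (-0.6247)·(-1) + (-0.6247)·0 = -1.2494.
u_2 = a_2 + 1.2494·q_1 = (-3.4146, -1.7805, -0.7805).

u_2 = (-3.4146, -1.7805, -0.7805)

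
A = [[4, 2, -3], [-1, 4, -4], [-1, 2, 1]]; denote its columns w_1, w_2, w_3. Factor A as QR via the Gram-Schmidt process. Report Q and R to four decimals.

Q = [[0.9428, 0.3190, 0.0967], [-0.2357, 0.8431, -0.4834], [-0.2357, 0.4329, 0.8701]], R = [[4.2426, 0.4714, -2.1213], [0.0000, 4.8762, -3.8964], [0.0000, 0.0000, 2.5135]]

e_1 = w_1/‖w_1‖ = (4, -1, -1)/4.2426 = (0.9428, -0.2357, -0.2357).
r_{12} = e_1·w_2 = 0.4714.
u_2 = w_2 − 0.4714·e_1 = (1.5556, 4.1111, 2.1111).
‖u_2‖ = 4.8762, so e_2 = (0.3190, 0.8431, 0.4329).
r_{13} = e_1·w_3 = -2.1213; r_{23} = e_2·w_3 = -3.8964.
u_3 = w_3 + 2.1213·e_1 + 3.8964·e_2 = (0.2430, -1.2150, 2.1869).
‖u_3‖ = 2.5135, so e_3 = (0.0967, -0.4834, 0.8701).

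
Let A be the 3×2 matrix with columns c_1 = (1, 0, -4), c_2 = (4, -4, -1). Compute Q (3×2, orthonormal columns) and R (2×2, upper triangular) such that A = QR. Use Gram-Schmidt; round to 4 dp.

e_1 = c_1/‖c_1‖ = (1, 0, -4)/4.1231 = (0.2425, 0.0000, -0.9701).
r_{12} = e_1·c_2 = 1.9403.
u_2 = c_2 − 1.9403·e_1 = (3.5294, -4.0000, 0.8824).
‖u_2‖ = 5.4070, so e_2 = (0.6528, -0.7398, 0.1632).

Q = [[0.2425, 0.6528], [0.0000, -0.7398], [-0.9701, 0.1632]], R = [[4.1231, 1.9403], [0.0000, 5.4070]]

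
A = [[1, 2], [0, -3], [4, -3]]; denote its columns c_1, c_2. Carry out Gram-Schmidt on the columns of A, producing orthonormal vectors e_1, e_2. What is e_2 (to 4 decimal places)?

e_2 = (0.6447, -0.7473, -0.1612)

c_1 = (1, 0, 4); ‖c_1‖ = 4.1231, so e_1 = (0.2425, 0.0000, 0.9701).
e_1·c_2 = 0.2425·2 + 0.0000·(-3) + 0.9701·(-3) = -2.4254.
u_2 = c_2 + 2.4254·e_1 = (2.5882, -3.0000, -0.6471).
‖u_2‖ = 4.0147, so e_2 = (0.6447, -0.7473, -0.1612).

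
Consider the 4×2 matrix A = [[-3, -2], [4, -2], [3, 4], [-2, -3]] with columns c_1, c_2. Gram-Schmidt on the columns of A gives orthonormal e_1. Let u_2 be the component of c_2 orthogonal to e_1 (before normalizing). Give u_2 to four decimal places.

c_1 = (-3, 4, 3, -2); ‖c_1‖ = 6.1644, so e_1 = (-0.4867, 0.6489, 0.4867, -0.3244).
e_1·c_2 = (-0.4867)·(-2) + 0.6489·(-2) + 0.4867·4 + (-0.3244)·(-3) = 2.5955.
u_2 = c_2 − 2.5955·e_1 = (-0.7368, -3.6842, 2.7368, -2.1579).

u_2 = (-0.7368, -3.6842, 2.7368, -2.1579)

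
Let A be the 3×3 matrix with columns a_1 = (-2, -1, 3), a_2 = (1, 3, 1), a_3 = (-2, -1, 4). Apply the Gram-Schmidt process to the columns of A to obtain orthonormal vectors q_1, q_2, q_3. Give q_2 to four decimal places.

q_2 = (0.2182, 0.8729, 0.4364)

a_1 = (-2, -1, 3); ‖a_1‖ = 3.7417, so q_1 = (-0.5345, -0.2673, 0.8018).
q_1·a_2 = (-0.5345)·1 + (-0.2673)·3 + 0.8018·1 = -0.5345.
u_2 = a_2 + 0.5345·q_1 = (0.7143, 2.8571, 1.4286).
‖u_2‖ = 3.2733, so q_2 = (0.2182, 0.8729, 0.4364).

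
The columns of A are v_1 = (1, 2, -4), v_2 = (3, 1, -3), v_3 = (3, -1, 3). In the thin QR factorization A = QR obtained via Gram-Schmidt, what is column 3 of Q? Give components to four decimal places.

v_1 = (1, 2, -4); ‖v_1‖ = 4.5826, so q_1 = (0.2182, 0.4364, -0.8729).
q_1·v_2 = 0.2182·3 + 0.4364·1 + (-0.8729)·(-3) = 3.7097.
u_2 = v_2 − 3.7097·q_1 = (2.1905, -0.6190, 0.2381).
‖u_2‖ = 2.2887, so q_2 = (0.9571, -0.2705, 0.1040).
q_1·v_3 = 0.2182·3 + 0.4364·(-1) + (-0.8729)·3 = -2.4004; q_2·v_3 = 0.9571·3 + (-0.2705)·(-1) + 0.1040·3 = 3.4538.
u_3 = v_3 + 2.4004·q_1 − 3.4538·q_2 = (0.2182, 0.9818, 0.5455).
‖u_3‖ = 1.1442, so q_3 = (0.1907, 0.8581, 0.4767).

q_3 = (0.1907, 0.8581, 0.4767)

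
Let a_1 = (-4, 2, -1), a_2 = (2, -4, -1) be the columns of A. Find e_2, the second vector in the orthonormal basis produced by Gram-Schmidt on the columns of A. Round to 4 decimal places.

a_1 = (-4, 2, -1); ‖a_1‖ = 4.5826, so e_1 = (-0.8729, 0.4364, -0.2182).
e_1·a_2 = (-0.8729)·2 + 0.4364·(-4) + (-0.2182)·(-1) = -3.2733.
u_2 = a_2 + 3.2733·e_1 = (-0.8571, -2.5714, -1.7143).
‖u_2‖ = 3.2071, so e_2 = (-0.2673, -0.8018, -0.5345).

e_2 = (-0.2673, -0.8018, -0.5345)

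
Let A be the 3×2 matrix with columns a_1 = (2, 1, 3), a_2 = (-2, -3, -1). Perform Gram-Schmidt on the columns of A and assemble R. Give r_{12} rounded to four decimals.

q_1 = a_1/‖a_1‖ = (2, 1, 3)/3.7417 = (0.5345, 0.2673, 0.8018).
r_{12} = q_1·a_2 = -2.6726.

r_{12} = -2.6726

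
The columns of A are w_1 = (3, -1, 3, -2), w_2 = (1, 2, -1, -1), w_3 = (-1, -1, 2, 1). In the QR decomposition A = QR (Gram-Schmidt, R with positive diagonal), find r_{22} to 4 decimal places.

w_1 = (3, -1, 3, -2); ‖w_1‖ = 4.7958, so q_1 = (0.6255, -0.2085, 0.6255, -0.4170).
q_1·w_2 = 0.6255·1 + (-0.2085)·2 + 0.6255·(-1) + (-0.4170)·(-1) = 0.0000.
u_2 = w_2 + 0.0000·q_1 = (1.0000, 2.0000, -1.0000, -1.0000).
r_{22} = ‖u_2‖ = 2.6458.

r_{22} = 2.6458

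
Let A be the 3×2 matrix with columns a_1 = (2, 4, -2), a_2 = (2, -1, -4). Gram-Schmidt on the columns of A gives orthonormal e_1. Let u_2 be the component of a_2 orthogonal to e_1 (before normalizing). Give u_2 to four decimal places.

a_1 = (2, 4, -2); ‖a_1‖ = 4.8990, so e_1 = (0.4082, 0.8165, -0.4082).
e_1·a_2 = 0.4082·2 + 0.8165·(-1) + (-0.4082)·(-4) = 1.6330.
u_2 = a_2 − 1.6330·e_1 = (1.3333, -2.3333, -3.3333).

u_2 = (1.3333, -2.3333, -3.3333)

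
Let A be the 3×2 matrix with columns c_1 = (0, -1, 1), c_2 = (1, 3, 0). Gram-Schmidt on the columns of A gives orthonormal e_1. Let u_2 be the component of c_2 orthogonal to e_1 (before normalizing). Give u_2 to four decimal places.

c_1 = (0, -1, 1); ‖c_1‖ = 1.4142, so e_1 = (0.0000, -0.7071, 0.7071).
e_1·c_2 = 0.0000·1 + (-0.7071)·3 + 0.7071·0 = -2.1213.
u_2 = c_2 + 2.1213·e_1 = (1.0000, 1.5000, 1.5000).

u_2 = (1.0000, 1.5000, 1.5000)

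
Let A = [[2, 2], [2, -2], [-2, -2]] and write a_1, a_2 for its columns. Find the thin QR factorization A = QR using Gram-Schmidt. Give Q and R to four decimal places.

Q = [[0.5774, 0.4082], [0.5774, -0.8165], [-0.5774, -0.4082]], R = [[3.4641, 1.1547], [0.0000, 3.2660]]

a_1 = (2, 2, -2); ‖a_1‖ = 3.4641, so e_1 = (0.5774, 0.5774, -0.5774).
e_1·a_2 = 0.5774·2 + 0.5774·(-2) + (-0.5774)·(-2) = 1.1547.
u_2 = a_2 − 1.1547·e_1 = (1.3333, -2.6667, -1.3333).
‖u_2‖ = 3.2660, so e_2 = (0.4082, -0.8165, -0.4082).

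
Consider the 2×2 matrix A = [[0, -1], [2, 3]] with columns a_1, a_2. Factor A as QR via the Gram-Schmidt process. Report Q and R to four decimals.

q_1 = a_1/‖a_1‖ = (0, 2)/2.0000 = (0.0000, 1.0000).
r_{12} = q_1·a_2 = 3.0000.
u_2 = a_2 − 3.0000·q_1 = (-1.0000, 0.0000).
‖u_2‖ = 1.0000, so q_2 = (-1.0000, 0.0000).

Q = [[0.0000, -1.0000], [1.0000, 0.0000]], R = [[2.0000, 3.0000], [0.0000, 1.0000]]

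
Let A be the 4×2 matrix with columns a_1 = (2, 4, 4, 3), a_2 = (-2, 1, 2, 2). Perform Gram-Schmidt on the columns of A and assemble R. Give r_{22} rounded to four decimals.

r_{22} = 2.9401

a_1 = (2, 4, 4, 3); ‖a_1‖ = 6.7082, so q_1 = (0.2981, 0.5963, 0.5963, 0.4472).
q_1·a_2 = 0.2981·(-2) + 0.5963·1 + 0.5963·2 + 0.4472·2 = 2.0870.
u_2 = a_2 − 2.0870·q_1 = (-2.6222, -0.2444, 0.7556, 1.0667).
r_{22} = ‖u_2‖ = 2.9401.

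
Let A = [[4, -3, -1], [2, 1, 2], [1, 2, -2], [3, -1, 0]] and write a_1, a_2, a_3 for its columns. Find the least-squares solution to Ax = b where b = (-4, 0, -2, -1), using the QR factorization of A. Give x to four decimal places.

x = (-0.6137, 0.1005, 0.7413)

q_1 = a_1/‖a_1‖ = (4, 2, 1, 3)/5.4772 = (0.7303, 0.3651, 0.1826, 0.5477).
r_{12} = q_1·a_2 = -2.0083.
u_2 = a_2 + 2.0083·q_1 = (-1.5333, 1.7333, 2.3667, 0.1000).
‖u_2‖ = 3.3116, so q_2 = (-0.4630, 0.5234, 0.7147, 0.0302).
r_{13} = q_1·a_3 = -0.3651; r_{23} = q_2·a_3 = 0.0805.
u_3 = a_3 + 0.3651·q_1 − 0.0805·q_2 = (-0.6960, 2.0912, -1.9909, 0.1976).
‖u_3‖ = 2.9766, so q_3 = (-0.2338, 0.7025, -0.6688, 0.0664).
Qᵀb = (-3.8341, 0.3926, 2.2067).
Back-substitute: x_3 = 2.2067/2.9766 = 0.7413.
x_2 = (0.3926 − 0.0805·0.7413)/3.3116 = 0.1005.
x_1 = (-3.8341 + 2.0083·0.1005 + 0.3651·0.7413)/5.4772 = -0.6137.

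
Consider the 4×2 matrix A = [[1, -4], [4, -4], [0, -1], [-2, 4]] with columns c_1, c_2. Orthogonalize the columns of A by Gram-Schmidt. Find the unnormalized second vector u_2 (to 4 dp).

c_1 = (1, 4, 0, -2); ‖c_1‖ = 4.5826, so q_1 = (0.2182, 0.8729, 0.0000, -0.4364).
q_1·c_2 = 0.2182·(-4) + 0.8729·(-4) + 0.0000·(-1) + (-0.4364)·4 = -6.1101.
u_2 = c_2 + 6.1101·q_1 = (-2.6667, 1.3333, -1.0000, 1.3333).

u_2 = (-2.6667, 1.3333, -1.0000, 1.3333)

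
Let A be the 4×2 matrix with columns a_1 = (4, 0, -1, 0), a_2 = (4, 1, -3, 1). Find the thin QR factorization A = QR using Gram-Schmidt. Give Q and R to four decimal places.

Q = [[0.9701, -0.1960], [0.0000, 0.4165], [-0.2425, -0.7840], [0.0000, 0.4165]], R = [[4.1231, 4.6082], [0.0000, 2.4010]]

a_1 = (4, 0, -1, 0); ‖a_1‖ = 4.1231, so q_1 = (0.9701, 0.0000, -0.2425, 0.0000).
q_1·a_2 = 0.9701·4 + 0.0000·1 + (-0.2425)·(-3) + 0.0000·1 = 4.6082.
u_2 = a_2 − 4.6082·q_1 = (-0.4706, 1.0000, -1.8824, 1.0000).
‖u_2‖ = 2.4010, so q_2 = (-0.1960, 0.4165, -0.7840, 0.4165).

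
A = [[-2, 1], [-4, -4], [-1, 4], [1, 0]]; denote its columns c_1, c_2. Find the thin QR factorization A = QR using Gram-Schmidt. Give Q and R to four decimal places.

Q = [[-0.4264, 0.3579], [-0.8528, -0.4090], [-0.2132, 0.8351], [0.2132, -0.0852]], R = [[4.6904, 2.1320], [0.0000, 5.3343]]

e_1 = c_1/‖c_1‖ = (-2, -4, -1, 1)/4.6904 = (-0.4264, -0.8528, -0.2132, 0.2132).
r_{12} = e_1·c_2 = 2.1320.
u_2 = c_2 − 2.1320·e_1 = (1.9091, -2.1818, 4.4545, -0.4545).
‖u_2‖ = 5.3343, so e_2 = (0.3579, -0.4090, 0.8351, -0.0852).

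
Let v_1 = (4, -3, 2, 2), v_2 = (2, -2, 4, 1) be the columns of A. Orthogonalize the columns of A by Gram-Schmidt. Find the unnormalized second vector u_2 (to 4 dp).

u_2 = (-0.9091, 0.1818, 2.5455, -0.4545)

e_1 = v_1/‖v_1‖ = (4, -3, 2, 2)/5.7446 = (0.6963, -0.5222, 0.3482, 0.3482).
r_{12} = e_1·v_2 = 4.1779.
u_2 = v_2 − 4.1779·e_1 = (-0.9091, 0.1818, 2.5455, -0.4545).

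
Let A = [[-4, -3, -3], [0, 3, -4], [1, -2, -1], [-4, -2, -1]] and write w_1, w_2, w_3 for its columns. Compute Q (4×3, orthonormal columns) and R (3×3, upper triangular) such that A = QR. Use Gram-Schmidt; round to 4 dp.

Q = [[-0.6963, -0.2034, -0.3748], [0.0000, 0.7458, -0.6473], [0.1741, -0.6328, -0.6269], [-0.6963, 0.0452, 0.2180]], R = [[5.7446, 3.1334, 2.6112], [0.0000, 4.0227, -1.7853], [0.0000, 0.0000, 4.1224]]

e_1 = w_1/‖w_1‖ = (-4, 0, 1, -4)/5.7446 = (-0.6963, 0.0000, 0.1741, -0.6963).
r_{12} = e_1·w_2 = 3.1334.
u_2 = w_2 − 3.1334·e_1 = (-0.8182, 3.0000, -2.5455, 0.1818).
‖u_2‖ = 4.0227, so e_2 = (-0.2034, 0.7458, -0.6328, 0.0452).
r_{13} = e_1·w_3 = 2.6112; r_{23} = e_2·w_3 = -1.7853.
u_3 = w_3 − 2.6112·e_1 + 1.7853·e_2 = (-1.5449, -2.6685, -2.5843, 0.8989).
‖u_3‖ = 4.1224, so e_3 = (-0.3748, -0.6473, -0.6269, 0.2180).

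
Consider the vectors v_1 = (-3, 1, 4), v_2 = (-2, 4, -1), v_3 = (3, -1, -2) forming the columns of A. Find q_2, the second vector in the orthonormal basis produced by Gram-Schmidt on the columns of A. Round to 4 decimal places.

q_2 = (-0.2953, 0.8510, -0.4342)

v_1 = (-3, 1, 4); ‖v_1‖ = 5.0990, so q_1 = (-0.5883, 0.1961, 0.7845).
q_1·v_2 = (-0.5883)·(-2) + 0.1961·4 + 0.7845·(-1) = 1.1767.
u_2 = v_2 − 1.1767·q_1 = (-1.3077, 3.7692, -1.9231).
‖u_2‖ = 4.4289, so q_2 = (-0.2953, 0.8510, -0.4342).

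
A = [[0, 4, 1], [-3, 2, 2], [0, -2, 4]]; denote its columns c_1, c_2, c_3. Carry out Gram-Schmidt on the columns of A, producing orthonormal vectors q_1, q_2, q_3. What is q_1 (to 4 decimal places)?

q_1 = c_1/‖c_1‖ = (0, -3, 0)/3.0000 = (0.0000, -1.0000, 0.0000).

q_1 = (0.0000, -1.0000, 0.0000)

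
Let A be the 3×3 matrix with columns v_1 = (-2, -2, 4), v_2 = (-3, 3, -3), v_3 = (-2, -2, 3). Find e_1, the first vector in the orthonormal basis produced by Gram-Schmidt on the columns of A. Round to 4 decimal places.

v_1 = (-2, -2, 4); ‖v_1‖ = 4.8990, so e_1 = (-0.4082, -0.4082, 0.8165).

e_1 = (-0.4082, -0.4082, 0.8165)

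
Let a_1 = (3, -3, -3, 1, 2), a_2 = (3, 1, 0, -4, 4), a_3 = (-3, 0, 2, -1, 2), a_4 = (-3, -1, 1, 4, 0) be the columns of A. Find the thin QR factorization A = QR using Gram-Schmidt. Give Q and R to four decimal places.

Q = [[0.5303, 0.3308, -0.6360, 0.2391], [-0.5303, 0.3107, -0.4162, 0.4447], [-0.5303, 0.1504, 0.2028, 0.2997], [0.1768, -0.6917, 0.0353, 0.6989], [0.3536, 0.5413, 0.6163, 0.4084]], R = [[5.6569, 1.7678, -2.1213, -0.8839], [0.0000, 6.2350, 1.0826, -3.9194], [0.0000, 0.0000, 3.5111, 2.6681], [0.0000, 0.0000, 0.0000, 1.9334]]

a_1 = (3, -3, -3, 1, 2); ‖a_1‖ = 5.6569, so e_1 = (0.5303, -0.5303, -0.5303, 0.1768, 0.3536).
e_1·a_2 = 0.5303·3 + (-0.5303)·1 + (-0.5303)·0 + 0.1768·(-4) + 0.3536·4 = 1.7678.
u_2 = a_2 − 1.7678·e_1 = (2.0625, 1.9375, 0.9375, -4.3125, 3.3750).
‖u_2‖ = 6.2350, so e_2 = (0.3308, 0.3107, 0.1504, -0.6917, 0.5413).
e_1·a_3 = 0.5303·(-3) + (-0.5303)·0 + (-0.5303)·2 + 0.1768·(-1) + 0.3536·2 = -2.1213; e_2·a_3 = 0.3308·(-3) + 0.3107·0 + 0.1504·2 + (-0.6917)·(-1) + 0.5413·2 = 1.0826.
u_3 = a_3 + 2.1213·e_1 − 1.0826·e_2 = (-2.2331, -1.4614, 0.7122, 0.1238, 2.1640).
‖u_3‖ = 3.5111, so e_3 = (-0.6360, -0.4162, 0.2028, 0.0353, 0.6163).
e_1·a_4 = 0.5303·(-3) + (-0.5303)·(-1) + (-0.5303)·1 + 0.1768·4 + 0.3536·0 = -0.8839; e_2·a_4 = 0.3308·(-3) + 0.3107·(-1) + 0.1504·1 + (-0.6917)·4 + 0.5413·0 = -3.9194; e_3·a_4 = (-0.6360)·(-3) + (-0.4162)·(-1) + 0.2028·1 + 0.0353·4 + 0.6163·0 = 2.6681.
u_4 = a_4 + 0.8839·e_1 + 3.9194·e_2 − 2.6681·e_3 = (0.4622, 0.8597, 0.5794, 1.3513, 0.7896).
‖u_4‖ = 1.9334, so e_4 = (0.2391, 0.4447, 0.2997, 0.6989, 0.4084).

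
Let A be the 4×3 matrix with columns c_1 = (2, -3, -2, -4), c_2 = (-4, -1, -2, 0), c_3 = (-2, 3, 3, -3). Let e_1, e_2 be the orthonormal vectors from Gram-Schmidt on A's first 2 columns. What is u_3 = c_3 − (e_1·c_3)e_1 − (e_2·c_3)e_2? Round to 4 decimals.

c_1 = (2, -3, -2, -4); ‖c_1‖ = 5.7446, so e_1 = (0.3482, -0.5222, -0.3482, -0.6963).
e_1·c_2 = 0.3482·(-4) + (-0.5222)·(-1) + (-0.3482)·(-2) + (-0.6963)·0 = -0.1741.
u_2 = c_2 + 0.1741·e_1 = (-3.9394, -1.0909, -2.0606, -0.1212).
‖u_2‖ = 4.5793, so e_2 = (-0.8603, -0.2382, -0.4500, -0.0265).
e_1·c_3 = 0.3482·(-2) + (-0.5222)·3 + (-0.3482)·3 + (-0.6963)·(-3) = -1.2185; e_2·c_3 = (-0.8603)·(-2) + (-0.2382)·3 + (-0.4500)·3 + (-0.0265)·(-3) = -0.2647.
u_3 = c_3 + 1.2185·e_1 + 0.2647·e_2 = (-1.8035, 2.3006, 2.4566, -3.8555).

u_3 = (-1.8035, 2.3006, 2.4566, -3.8555)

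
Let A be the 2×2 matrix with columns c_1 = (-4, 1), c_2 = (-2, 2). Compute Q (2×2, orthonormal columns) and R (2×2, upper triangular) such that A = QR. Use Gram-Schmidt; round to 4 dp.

e_1 = c_1/‖c_1‖ = (-4, 1)/4.1231 = (-0.9701, 0.2425).
r_{12} = e_1·c_2 = 2.4254.
u_2 = c_2 − 2.4254·e_1 = (0.3529, 1.4118).
‖u_2‖ = 1.4552, so e_2 = (0.2425, 0.9701).

Q = [[-0.9701, 0.2425], [0.2425, 0.9701]], R = [[4.1231, 2.4254], [0.0000, 1.4552]]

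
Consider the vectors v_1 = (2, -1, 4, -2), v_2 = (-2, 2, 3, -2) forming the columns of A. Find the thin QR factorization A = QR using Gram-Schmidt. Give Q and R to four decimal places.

v_1 = (2, -1, 4, -2); ‖v_1‖ = 5.0000, so e_1 = (0.4000, -0.2000, 0.8000, -0.4000).
e_1·v_2 = 0.4000·(-2) + (-0.2000)·2 + 0.8000·3 + (-0.4000)·(-2) = 2.0000.
u_2 = v_2 − 2.0000·e_1 = (-2.8000, 2.4000, 1.4000, -1.2000).
‖u_2‖ = 4.1231, so e_2 = (-0.6791, 0.5821, 0.3395, -0.2910).

Q = [[0.4000, -0.6791], [-0.2000, 0.5821], [0.8000, 0.3395], [-0.4000, -0.2910]], R = [[5.0000, 2.0000], [0.0000, 4.1231]]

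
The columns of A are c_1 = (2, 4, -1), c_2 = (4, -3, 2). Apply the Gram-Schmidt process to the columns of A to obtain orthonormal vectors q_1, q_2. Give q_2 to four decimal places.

q_2 = (0.8752, -0.3555, 0.3282)

q_1 = c_1/‖c_1‖ = (2, 4, -1)/4.5826 = (0.4364, 0.8729, -0.2182).
r_{12} = q_1·c_2 = -1.3093.
u_2 = c_2 + 1.3093·q_1 = (4.5714, -1.8571, 1.7143).
‖u_2‖ = 5.2236, so q_2 = (0.8752, -0.3555, 0.3282).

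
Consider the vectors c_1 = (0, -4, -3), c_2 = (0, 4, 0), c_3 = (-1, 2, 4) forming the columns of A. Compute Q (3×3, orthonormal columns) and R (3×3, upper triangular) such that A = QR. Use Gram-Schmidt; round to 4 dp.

c_1 = (0, -4, -3); ‖c_1‖ = 5.0000, so q_1 = (0.0000, -0.8000, -0.6000).
q_1·c_2 = 0.0000·0 + (-0.8000)·4 + (-0.6000)·0 = -3.2000.
u_2 = c_2 + 3.2000·q_1 = (0.0000, 1.4400, -1.9200).
‖u_2‖ = 2.4000, so q_2 = (0.0000, 0.6000, -0.8000).
q_1·c_3 = 0.0000·(-1) + (-0.8000)·2 + (-0.6000)·4 = -4.0000; q_2·c_3 = 0.0000·(-1) + 0.6000·2 + (-0.8000)·4 = -2.0000.
u_3 = c_3 + 4.0000·q_1 + 2.0000·q_2 = (-1.0000, 0.0000, 0.0000).
‖u_3‖ = 1.0000, so q_3 = (-1.0000, 0.0000, 0.0000).

Q = [[0.0000, 0.0000, -1.0000], [-0.8000, 0.6000, 0.0000], [-0.6000, -0.8000, 0.0000]], R = [[5.0000, -3.2000, -4.0000], [0.0000, 2.4000, -2.0000], [0.0000, 0.0000, 1.0000]]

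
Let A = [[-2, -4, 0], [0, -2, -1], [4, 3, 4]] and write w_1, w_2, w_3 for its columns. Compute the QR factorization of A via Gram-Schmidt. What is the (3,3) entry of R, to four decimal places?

r_{33} = 1.9379

w_1 = (-2, 0, 4); ‖w_1‖ = 4.4721, so e_1 = (-0.4472, 0.0000, 0.8944).
e_1·w_2 = (-0.4472)·(-4) + 0.0000·(-2) + 0.8944·3 = 4.4721.
u_2 = w_2 − 4.4721·e_1 = (-2.0000, -2.0000, -1.0000).
‖u_2‖ = 3.0000, so e_2 = (-0.6667, -0.6667, -0.3333).
e_1·w_3 = (-0.4472)·0 + 0.0000·(-1) + 0.8944·4 = 3.5777; e_2·w_3 = (-0.6667)·0 + (-0.6667)·(-1) + (-0.3333)·4 = -0.6667.
u_3 = w_3 − 3.5777·e_1 + 0.6667·e_2 = (1.1556, -1.4444, 0.5778).
r_{33} = ‖u_3‖ = 1.9379.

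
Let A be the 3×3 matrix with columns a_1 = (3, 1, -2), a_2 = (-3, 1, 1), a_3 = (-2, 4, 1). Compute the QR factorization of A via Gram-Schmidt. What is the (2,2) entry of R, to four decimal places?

r_{22} = 1.9640

q_1 = a_1/‖a_1‖ = (3, 1, -2)/3.7417 = (0.8018, 0.2673, -0.5345).
r_{12} = q_1·a_2 = -2.6726.
u_2 = a_2 + 2.6726·q_1 = (-0.8571, 1.7143, -0.4286).
r_{22} = ‖u_2‖ = 1.9640.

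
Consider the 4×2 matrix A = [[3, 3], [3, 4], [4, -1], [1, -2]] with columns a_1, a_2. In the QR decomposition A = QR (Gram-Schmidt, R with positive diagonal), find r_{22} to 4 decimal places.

a_1 = (3, 3, 4, 1); ‖a_1‖ = 5.9161, so e_1 = (0.5071, 0.5071, 0.6761, 0.1690).
e_1·a_2 = 0.5071·3 + 0.5071·4 + 0.6761·(-1) + 0.1690·(-2) = 2.5355.
u_2 = a_2 − 2.5355·e_1 = (1.7143, 2.7143, -2.7143, -2.4286).
r_{22} = ‖u_2‖ = 4.8550.

r_{22} = 4.8550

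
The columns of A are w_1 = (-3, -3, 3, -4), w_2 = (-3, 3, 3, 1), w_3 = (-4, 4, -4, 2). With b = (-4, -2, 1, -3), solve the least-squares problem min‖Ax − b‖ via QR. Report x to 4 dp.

w_1 = (-3, -3, 3, -4); ‖w_1‖ = 6.5574, so e_1 = (-0.4575, -0.4575, 0.4575, -0.6100).
e_1·w_2 = (-0.4575)·(-3) + (-0.4575)·3 + 0.4575·3 + (-0.6100)·1 = 0.7625.
u_2 = w_2 − 0.7625·e_1 = (-2.6512, 3.3488, 2.6512, 1.4651).
‖u_2‖ = 5.2363, so e_2 = (-0.5063, 0.6395, 0.5063, 0.2798).
e_1·w_3 = (-0.4575)·(-4) + (-0.4575)·4 + 0.4575·(-4) + (-0.6100)·2 = -3.0500; e_2·w_3 = (-0.5063)·(-4) + 0.6395·4 + 0.5063·(-4) + 0.2798·2 = 3.1178.
u_3 = w_3 + 3.0500·e_1 − 3.1178·e_2 = (-3.8168, 0.6107, -4.1832, -0.7328).
‖u_3‖ = 5.7426, so e_3 = (-0.6646, 0.1063, -0.7285, -0.1276).
Qᵀb = (5.0325, 0.4130, 2.1003).
Back-substitute: x_3 = 2.1003/5.7426 = 0.3657.
x_2 = (0.4130 − 3.1178·0.3657)/5.2363 = -0.1389.
x_1 = (5.0325 − 0.7625·(-0.1389) + 3.0500·0.3657)/6.5574 = 0.9537.

x = (0.9537, -0.1389, 0.3657)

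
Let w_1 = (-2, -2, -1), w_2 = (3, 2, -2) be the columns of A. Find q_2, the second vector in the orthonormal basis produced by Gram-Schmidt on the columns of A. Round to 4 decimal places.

q_2 = (0.3887, 0.0707, -0.9187)

w_1 = (-2, -2, -1); ‖w_1‖ = 3.0000, so q_1 = (-0.6667, -0.6667, -0.3333).
q_1·w_2 = (-0.6667)·3 + (-0.6667)·2 + (-0.3333)·(-2) = -2.6667.
u_2 = w_2 + 2.6667·q_1 = (1.2222, 0.2222, -2.8889).
‖u_2‖ = 3.1447, so q_2 = (0.3887, 0.0707, -0.9187).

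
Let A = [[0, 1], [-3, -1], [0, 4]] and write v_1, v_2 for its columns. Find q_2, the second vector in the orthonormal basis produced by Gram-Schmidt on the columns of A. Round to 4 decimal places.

v_1 = (0, -3, 0); ‖v_1‖ = 3.0000, so q_1 = (0.0000, -1.0000, 0.0000).
q_1·v_2 = 0.0000·1 + (-1.0000)·(-1) + 0.0000·4 = 1.0000.
u_2 = v_2 − 1.0000·q_1 = (1.0000, 0.0000, 4.0000).
‖u_2‖ = 4.1231, so q_2 = (0.2425, 0.0000, 0.9701).

q_2 = (0.2425, 0.0000, 0.9701)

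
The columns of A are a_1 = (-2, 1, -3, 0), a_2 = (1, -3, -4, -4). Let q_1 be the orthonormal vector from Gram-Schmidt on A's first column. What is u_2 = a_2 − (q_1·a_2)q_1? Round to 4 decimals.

a_1 = (-2, 1, -3, 0); ‖a_1‖ = 3.7417, so q_1 = (-0.5345, 0.2673, -0.8018, 0.0000).
q_1·a_2 = (-0.5345)·1 + 0.2673·(-3) + (-0.8018)·(-4) + 0.0000·(-4) = 1.8708.
u_2 = a_2 − 1.8708·q_1 = (2.0000, -3.5000, -2.5000, -4.0000).

u_2 = (2.0000, -3.5000, -2.5000, -4.0000)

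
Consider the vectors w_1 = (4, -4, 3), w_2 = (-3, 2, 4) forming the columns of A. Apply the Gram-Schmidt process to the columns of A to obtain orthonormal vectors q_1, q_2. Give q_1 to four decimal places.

w_1 = (4, -4, 3); ‖w_1‖ = 6.4031, so q_1 = (0.6247, -0.6247, 0.4685).

q_1 = (0.6247, -0.6247, 0.4685)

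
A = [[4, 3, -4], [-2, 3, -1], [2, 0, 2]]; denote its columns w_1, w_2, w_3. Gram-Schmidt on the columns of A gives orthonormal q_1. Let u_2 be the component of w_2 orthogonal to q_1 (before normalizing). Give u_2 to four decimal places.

u_2 = (2.0000, 3.5000, -0.5000)

w_1 = (4, -2, 2); ‖w_1‖ = 4.8990, so q_1 = (0.8165, -0.4082, 0.4082).
q_1·w_2 = 0.8165·3 + (-0.4082)·3 + 0.4082·0 = 1.2247.
u_2 = w_2 − 1.2247·q_1 = (2.0000, 3.5000, -0.5000).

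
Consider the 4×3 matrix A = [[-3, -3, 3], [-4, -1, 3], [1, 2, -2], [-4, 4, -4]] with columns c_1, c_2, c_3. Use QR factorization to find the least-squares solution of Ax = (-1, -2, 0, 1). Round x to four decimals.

x = (0.0082, -0.6193, -0.8621)

c_1 = (-3, -4, 1, -4); ‖c_1‖ = 6.4807, so q_1 = (-0.4629, -0.6172, 0.1543, -0.6172).
q_1·c_2 = (-0.4629)·(-3) + (-0.6172)·(-1) + 0.1543·2 + (-0.6172)·4 = -0.1543.
u_2 = c_2 + 0.1543·q_1 = (-3.0714, -1.0952, 2.0238, 3.9048).
‖u_2‖ = 5.4751, so q_2 = (-0.5610, -0.2000, 0.3696, 0.7132).
q_1·c_3 = (-0.4629)·3 + (-0.6172)·3 + 0.1543·(-2) + (-0.6172)·(-4) = -1.0801; q_2·c_3 = (-0.5610)·3 + (-0.2000)·3 + 0.3696·(-2) + 0.7132·(-4) = -5.8751.
u_3 = c_3 + 1.0801·q_1 + 5.8751·q_2 = (-0.7959, 1.1581, 0.3384, -0.4766).
‖u_3‖ = 1.5219, so q_3 = (-0.5230, 0.7609, 0.2223, -0.3131).
Qᵀb = (1.0801, 1.6743, -1.3121).
Back-substitute: x_3 = -1.3121/1.5219 = -0.8621.
x_2 = (1.6743 + 5.8751·(-0.8621))/5.4751 = -0.6193.
x_1 = (1.0801 + 0.1543·(-0.6193) + 1.0801·(-0.8621))/6.4807 = 0.0082.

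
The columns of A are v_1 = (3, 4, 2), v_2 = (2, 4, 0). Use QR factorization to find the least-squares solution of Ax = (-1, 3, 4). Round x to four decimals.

x = (1.2500, -0.8750)

v_1 = (3, 4, 2); ‖v_1‖ = 5.3852, so e_1 = (0.5571, 0.7428, 0.3714).
e_1·v_2 = 0.5571·2 + 0.7428·4 + 0.3714·0 = 4.0853.
u_2 = v_2 − 4.0853·e_1 = (-0.2759, 0.9655, -1.5172).
‖u_2‖ = 1.8194, so e_2 = (-0.1516, 0.5307, -0.8339).
Qᵀb = (3.1568, -1.5920).
Back-substitute: x_2 = -1.5920/1.8194 = -0.8750.
x_1 = (3.1568 − 4.0853·(-0.8750))/5.3852 = 1.2500.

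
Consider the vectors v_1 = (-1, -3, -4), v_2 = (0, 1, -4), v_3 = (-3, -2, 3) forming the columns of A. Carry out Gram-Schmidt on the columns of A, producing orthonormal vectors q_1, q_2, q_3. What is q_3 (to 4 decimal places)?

q_3 = (-0.9684, 0.2421, 0.0605)

v_1 = (-1, -3, -4); ‖v_1‖ = 5.0990, so q_1 = (-0.1961, -0.5883, -0.7845).
q_1·v_2 = (-0.1961)·0 + (-0.5883)·1 + (-0.7845)·(-4) = 2.5495.
u_2 = v_2 − 2.5495·q_1 = (0.5000, 2.5000, -2.0000).
‖u_2‖ = 3.2404, so q_2 = (0.1543, 0.7715, -0.6172).
q_1·v_3 = (-0.1961)·(-3) + (-0.5883)·(-2) + (-0.7845)·3 = -0.5883; q_2·v_3 = 0.1543·(-3) + 0.7715·(-2) + (-0.6172)·3 = -3.8576.
u_3 = v_3 + 0.5883·q_1 + 3.8576·q_2 = (-2.5201, 0.6300, 0.1575).
‖u_3‖ = 2.6025, so q_3 = (-0.9684, 0.2421, 0.0605).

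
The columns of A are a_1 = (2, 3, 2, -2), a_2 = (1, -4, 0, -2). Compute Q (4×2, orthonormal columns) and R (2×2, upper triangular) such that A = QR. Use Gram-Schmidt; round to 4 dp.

a_1 = (2, 3, 2, -2); ‖a_1‖ = 4.5826, so q_1 = (0.4364, 0.6547, 0.4364, -0.4364).
q_1·a_2 = 0.4364·1 + 0.6547·(-4) + 0.4364·0 + (-0.4364)·(-2) = -1.3093.
u_2 = a_2 + 1.3093·q_1 = (1.5714, -3.1429, 0.5714, -2.5714).
‖u_2‖ = 4.3916, so q_2 = (0.3578, -0.7157, 0.1301, -0.5855).

Q = [[0.4364, 0.3578], [0.6547, -0.7157], [0.4364, 0.1301], [-0.4364, -0.5855]], R = [[4.5826, -1.3093], [0.0000, 4.3916]]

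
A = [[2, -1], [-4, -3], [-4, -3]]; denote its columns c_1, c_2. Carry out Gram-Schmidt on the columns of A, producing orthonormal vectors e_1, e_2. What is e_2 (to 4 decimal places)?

e_2 = (-0.9428, -0.2357, -0.2357)

c_1 = (2, -4, -4); ‖c_1‖ = 6.0000, so e_1 = (0.3333, -0.6667, -0.6667).
e_1·c_2 = 0.3333·(-1) + (-0.6667)·(-3) + (-0.6667)·(-3) = 3.6667.
u_2 = c_2 − 3.6667·e_1 = (-2.2222, -0.5556, -0.5556).
‖u_2‖ = 2.3570, so e_2 = (-0.9428, -0.2357, -0.2357).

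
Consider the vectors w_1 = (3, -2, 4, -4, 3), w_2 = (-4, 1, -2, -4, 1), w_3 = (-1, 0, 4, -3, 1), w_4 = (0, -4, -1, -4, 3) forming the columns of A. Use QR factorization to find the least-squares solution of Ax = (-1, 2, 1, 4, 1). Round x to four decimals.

x = (-0.3524, -0.2842, 0.3418, -0.2550)

w_1 = (3, -2, 4, -4, 3); ‖w_1‖ = 7.3485, so e_1 = (0.4082, -0.2722, 0.5443, -0.5443, 0.4082).
e_1·w_2 = 0.4082·(-4) + (-0.2722)·1 + 0.5443·(-2) + (-0.5443)·(-4) + 0.4082·1 = -0.4082.
u_2 = w_2 + 0.4082·e_1 = (-3.8333, 0.8889, -1.7778, -4.2222, 1.1667).
‖u_2‖ = 6.1509, so e_2 = (-0.6232, 0.1445, -0.2890, -0.6864, 0.1897).
e_1·w_3 = 0.4082·(-1) + (-0.2722)·0 + 0.5443·4 + (-0.5443)·(-3) + 0.4082·1 = 3.8103; e_2·w_3 = (-0.6232)·(-1) + 0.1445·0 + (-0.2890)·4 + (-0.6864)·(-3) + 0.1897·1 = 1.7161.
u_3 = w_3 − 3.8103·e_1 − 1.7161·e_2 = (-1.4860, 0.7890, 2.4219, 0.2521, -0.8811).
‖u_3‖ = 3.0881, so e_3 = (-0.4812, 0.2555, 0.7843, 0.0816, -0.2853).
e_1·w_4 = 0.4082·0 + (-0.2722)·(-4) + 0.5443·(-1) + (-0.5443)·(-4) + 0.4082·3 = 3.9464; e_2·w_4 = (-0.6232)·0 + 0.1445·(-4) + (-0.2890)·(-1) + (-0.6864)·(-4) + 0.1897·3 = 3.0258; e_3·w_4 = (-0.4812)·0 + 0.2555·(-4) + 0.7843·(-1) + 0.0816·(-4) + (-0.2853)·3 = -2.9887.
u_4 = w_4 − 3.9464·e_1 − 3.0258·e_2 + 2.9887·e_3 = (-1.1636, -2.5995, 0.0704, 0.4691, -0.0377).
‖u_4‖ = 2.8876, so e_4 = (-0.4030, -0.9003, 0.0244, 0.1625, -0.0131).
Qᵀb = (-2.1773, -1.9329, 1.8177, -0.7364).
Back-substitute: x_4 = -0.7364/2.8876 = -0.2550.
x_3 = (1.8177 + 2.9887·(-0.2550))/3.0881 = 0.3418.
x_2 = (-1.9329 − 1.7161·0.3418 − 3.0258·(-0.2550))/6.1509 = -0.2842.
x_1 = (-2.1773 + 0.4082·(-0.2842) − 3.8103·0.3418 − 3.9464·(-0.2550))/7.3485 = -0.3524.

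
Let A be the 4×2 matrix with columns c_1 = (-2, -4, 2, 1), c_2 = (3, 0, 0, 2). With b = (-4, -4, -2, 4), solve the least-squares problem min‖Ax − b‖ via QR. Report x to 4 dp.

x = (0.9579, -0.0129)

c_1 = (-2, -4, 2, 1); ‖c_1‖ = 5.0000, so e_1 = (-0.4000, -0.8000, 0.4000, 0.2000).
e_1·c_2 = (-0.4000)·3 + (-0.8000)·0 + 0.4000·0 + 0.2000·2 = -0.8000.
u_2 = c_2 + 0.8000·e_1 = (2.6800, -0.6400, 0.3200, 2.1600).
‖u_2‖ = 3.5157, so e_2 = (0.7623, -0.1820, 0.0910, 0.6144).
Qᵀb = (4.8000, -0.0455).
Back-substitute: x_2 = -0.0455/3.5157 = -0.0129.
x_1 = (4.8000 + 0.8000·(-0.0129))/5.0000 = 0.9579.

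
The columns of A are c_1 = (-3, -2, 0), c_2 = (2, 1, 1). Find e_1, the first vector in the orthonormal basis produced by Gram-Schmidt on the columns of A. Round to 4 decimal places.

c_1 = (-3, -2, 0); ‖c_1‖ = 3.6056, so e_1 = (-0.8321, -0.5547, 0.0000).

e_1 = (-0.8321, -0.5547, 0.0000)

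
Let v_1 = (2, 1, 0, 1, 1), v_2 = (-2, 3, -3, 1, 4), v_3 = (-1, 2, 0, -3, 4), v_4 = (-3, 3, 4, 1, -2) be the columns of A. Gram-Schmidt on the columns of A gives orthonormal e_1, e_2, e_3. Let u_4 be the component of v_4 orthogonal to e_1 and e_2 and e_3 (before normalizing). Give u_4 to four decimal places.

u_4 = (-1.9920, 3.6978, 3.9028, 1.5046, -1.2184)

v_1 = (2, 1, 0, 1, 1); ‖v_1‖ = 2.6458, so e_1 = (0.7559, 0.3780, 0.0000, 0.3780, 0.3780).
e_1·v_2 = 0.7559·(-2) + 0.3780·3 + 0.0000·(-3) + 0.3780·1 + 0.3780·4 = 1.5119.
u_2 = v_2 − 1.5119·e_1 = (-3.1429, 2.4286, -3.0000, 0.4286, 3.4286).
‖u_2‖ = 6.0592, so e_2 = (-0.5187, 0.4008, -0.4951, 0.0707, 0.5658).
e_1·v_3 = 0.7559·(-1) + 0.3780·2 + 0.0000·0 + 0.3780·(-3) + 0.3780·4 = 0.3780; e_2·v_3 = (-0.5187)·(-1) + 0.4008·2 + (-0.4951)·0 + 0.0707·(-3) + 0.5658·4 = 3.3715.
u_3 = v_3 − 0.3780·e_1 − 3.3715·e_2 = (0.4630, 0.5058, 1.6693, -3.3813, 1.9494).
‖u_3‖ = 4.3000, so e_3 = (0.1077, 0.1176, 0.3882, -0.7863, 0.4533).
e_1·v_4 = 0.7559·(-3) + 0.3780·3 + 0.0000·4 + 0.3780·1 + 0.3780·(-2) = -1.5119; e_2·v_4 = (-0.5187)·(-3) + 0.4008·3 + (-0.4951)·4 + 0.0707·1 + 0.5658·(-2) = -0.2829; e_3·v_4 = 0.1077·(-3) + 0.1176·3 + 0.3882·4 + (-0.7863)·1 + 0.4533·(-2) = -0.1104.
u_4 = v_4 + 1.5119·e_1 + 0.2829·e_2 + 0.1104·e_3 = (-1.9920, 3.6978, 3.9028, 1.5046, -1.2184).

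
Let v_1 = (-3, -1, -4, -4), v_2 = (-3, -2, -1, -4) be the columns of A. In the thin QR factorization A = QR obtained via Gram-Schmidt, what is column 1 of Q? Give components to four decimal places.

e_1 = (-0.4629, -0.1543, -0.6172, -0.6172)

v_1 = (-3, -1, -4, -4); ‖v_1‖ = 6.4807, so e_1 = (-0.4629, -0.1543, -0.6172, -0.6172).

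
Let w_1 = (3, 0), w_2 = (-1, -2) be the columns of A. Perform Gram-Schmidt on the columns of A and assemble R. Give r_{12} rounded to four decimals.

w_1 = (3, 0); ‖w_1‖ = 3.0000, so q_1 = (1.0000, 0.0000).
r_{12} = q_1·w_2 = -1.0000.

r_{12} = -1.0000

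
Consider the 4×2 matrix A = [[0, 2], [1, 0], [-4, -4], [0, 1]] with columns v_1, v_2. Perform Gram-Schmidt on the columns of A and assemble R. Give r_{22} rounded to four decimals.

v_1 = (0, 1, -4, 0); ‖v_1‖ = 4.1231, so q_1 = (0.0000, 0.2425, -0.9701, 0.0000).
q_1·v_2 = 0.0000·2 + 0.2425·0 + (-0.9701)·(-4) + 0.0000·1 = 3.8806.
u_2 = v_2 − 3.8806·q_1 = (2.0000, -0.9412, -0.2353, 1.0000).
r_{22} = ‖u_2‖ = 2.4375.

r_{22} = 2.4375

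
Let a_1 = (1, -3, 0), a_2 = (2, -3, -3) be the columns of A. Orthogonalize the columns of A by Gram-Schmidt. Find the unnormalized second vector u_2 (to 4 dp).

a_1 = (1, -3, 0); ‖a_1‖ = 3.1623, so q_1 = (0.3162, -0.9487, 0.0000).
q_1·a_2 = 0.3162·2 + (-0.9487)·(-3) + 0.0000·(-3) = 3.4785.
u_2 = a_2 − 3.4785·q_1 = (0.9000, 0.3000, -3.0000).

u_2 = (0.9000, 0.3000, -3.0000)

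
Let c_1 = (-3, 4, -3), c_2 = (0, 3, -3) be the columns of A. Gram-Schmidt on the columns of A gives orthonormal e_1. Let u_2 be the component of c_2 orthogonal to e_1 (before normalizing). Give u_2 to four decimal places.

u_2 = (1.8529, 0.5294, -1.1471)

c_1 = (-3, 4, -3); ‖c_1‖ = 5.8310, so e_1 = (-0.5145, 0.6860, -0.5145).
e_1·c_2 = (-0.5145)·0 + 0.6860·3 + (-0.5145)·(-3) = 3.6015.
u_2 = c_2 − 3.6015·e_1 = (1.8529, 0.5294, -1.1471).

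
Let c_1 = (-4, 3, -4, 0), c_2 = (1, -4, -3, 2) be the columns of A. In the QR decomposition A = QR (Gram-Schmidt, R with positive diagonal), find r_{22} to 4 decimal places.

r_{22} = 5.4415

c_1 = (-4, 3, -4, 0); ‖c_1‖ = 6.4031, so q_1 = (-0.6247, 0.4685, -0.6247, 0.0000).
q_1·c_2 = (-0.6247)·1 + 0.4685·(-4) + (-0.6247)·(-3) + 0.0000·2 = -0.6247.
u_2 = c_2 + 0.6247·q_1 = (0.6098, -3.7073, -3.3902, 2.0000).
r_{22} = ‖u_2‖ = 5.4415.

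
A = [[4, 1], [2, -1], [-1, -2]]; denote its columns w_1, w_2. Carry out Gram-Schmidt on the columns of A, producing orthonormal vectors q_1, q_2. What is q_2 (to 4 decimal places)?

q_2 = (0.1040, -0.6034, -0.7906)

q_1 = w_1/‖w_1‖ = (4, 2, -1)/4.5826 = (0.8729, 0.4364, -0.2182).
r_{12} = q_1·w_2 = 0.8729.
u_2 = w_2 − 0.8729·q_1 = (0.2381, -1.3810, -1.8095).
‖u_2‖ = 2.2887, so q_2 = (0.1040, -0.6034, -0.7906).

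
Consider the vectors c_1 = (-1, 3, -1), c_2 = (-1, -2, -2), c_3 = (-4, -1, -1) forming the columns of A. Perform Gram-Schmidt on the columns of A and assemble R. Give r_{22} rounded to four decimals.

r_{22} = 2.8604

q_1 = c_1/‖c_1‖ = (-1, 3, -1)/3.3166 = (-0.3015, 0.9045, -0.3015).
r_{12} = q_1·c_2 = -0.9045.
u_2 = c_2 + 0.9045·q_1 = (-1.2727, -1.1818, -2.2727).
r_{22} = ‖u_2‖ = 2.8604.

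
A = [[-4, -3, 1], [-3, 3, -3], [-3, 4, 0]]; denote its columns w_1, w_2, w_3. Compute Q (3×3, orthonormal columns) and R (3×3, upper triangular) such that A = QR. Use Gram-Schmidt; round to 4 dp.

w_1 = (-4, -3, -3); ‖w_1‖ = 5.8310, so q_1 = (-0.6860, -0.5145, -0.5145).
q_1·w_2 = (-0.6860)·(-3) + (-0.5145)·3 + (-0.5145)·4 = -1.5435.
u_2 = w_2 + 1.5435·q_1 = (-4.0588, 2.2059, 3.2059).
‖u_2‖ = 5.6230, so q_2 = (-0.7218, 0.3923, 0.5701).
q_1·w_3 = (-0.6860)·1 + (-0.5145)·(-3) + (-0.5145)·0 = 0.8575; q_2·w_3 = (-0.7218)·1 + 0.3923·(-3) + 0.5701·0 = -1.8987.
u_3 = w_3 − 0.8575·q_1 + 1.8987·q_2 = (0.2177, -1.8140, 1.5237).
‖u_3‖ = 2.3790, so q_3 = (0.0915, -0.7625, 0.6405).

Q = [[-0.6860, -0.7218, 0.0915], [-0.5145, 0.3923, -0.7625], [-0.5145, 0.5701, 0.6405]], R = [[5.8310, -1.5435, 0.8575], [0.0000, 5.6230, -1.8987], [0.0000, 0.0000, 2.3790]]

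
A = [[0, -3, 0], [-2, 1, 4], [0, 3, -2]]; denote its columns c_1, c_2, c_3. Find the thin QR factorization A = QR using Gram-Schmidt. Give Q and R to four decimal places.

c_1 = (0, -2, 0); ‖c_1‖ = 2.0000, so e_1 = (0.0000, -1.0000, 0.0000).
e_1·c_2 = 0.0000·(-3) + (-1.0000)·1 + 0.0000·3 = -1.0000.
u_2 = c_2 + 1.0000·e_1 = (-3.0000, 0.0000, 3.0000).
‖u_2‖ = 4.2426, so e_2 = (-0.7071, 0.0000, 0.7071).
e_1·c_3 = 0.0000·0 + (-1.0000)·4 + 0.0000·(-2) = -4.0000; e_2·c_3 = (-0.7071)·0 + 0.0000·4 + 0.7071·(-2) = -1.4142.
u_3 = c_3 + 4.0000·e_1 + 1.4142·e_2 = (-1.0000, 0.0000, -1.0000).
‖u_3‖ = 1.4142, so e_3 = (-0.7071, 0.0000, -0.7071).

Q = [[0.0000, -0.7071, -0.7071], [-1.0000, 0.0000, 0.0000], [0.0000, 0.7071, -0.7071]], R = [[2.0000, -1.0000, -4.0000], [0.0000, 4.2426, -1.4142], [0.0000, 0.0000, 1.4142]]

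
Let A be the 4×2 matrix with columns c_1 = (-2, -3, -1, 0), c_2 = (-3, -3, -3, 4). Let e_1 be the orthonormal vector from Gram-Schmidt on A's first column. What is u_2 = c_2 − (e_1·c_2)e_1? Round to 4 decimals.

u_2 = (-0.4286, 0.8571, -1.7143, 4.0000)

e_1 = c_1/‖c_1‖ = (-2, -3, -1, 0)/3.7417 = (-0.5345, -0.8018, -0.2673, 0.0000).
r_{12} = e_1·c_2 = 4.8107.
u_2 = c_2 − 4.8107·e_1 = (-0.4286, 0.8571, -1.7143, 4.0000).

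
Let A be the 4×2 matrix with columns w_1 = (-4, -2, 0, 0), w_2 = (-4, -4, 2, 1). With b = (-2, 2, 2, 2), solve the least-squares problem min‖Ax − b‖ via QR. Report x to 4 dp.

q_1 = w_1/‖w_1‖ = (-4, -2, 0, 0)/4.4721 = (-0.8944, -0.4472, 0.0000, 0.0000).
r_{12} = q_1·w_2 = 5.3666.
u_2 = w_2 − 5.3666·q_1 = (0.8000, -1.6000, 2.0000, 1.0000).
‖u_2‖ = 2.8636, so q_2 = (0.2794, -0.5587, 0.6984, 0.3492).
Qᵀb = (0.8944, 0.4191).
Back-substitute: x_2 = 0.4191/2.8636 = 0.1463.
x_1 = (0.8944 − 5.3666·0.1463)/4.4721 = 0.0244.

x = (0.0244, 0.1463)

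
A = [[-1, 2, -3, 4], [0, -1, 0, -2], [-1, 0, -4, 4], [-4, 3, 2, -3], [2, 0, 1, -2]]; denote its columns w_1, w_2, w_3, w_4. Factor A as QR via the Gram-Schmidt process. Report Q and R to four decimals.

Q = [[-0.2132, 0.6044, -0.5717, -0.0206], [0.0000, -0.4432, 0.0229, -0.7302], [-0.2132, -0.2820, -0.7090, -0.2478], [-0.8528, 0.2015, 0.3888, -0.2297], [0.4264, 0.5641, 0.1372, -0.5935]], R = [[4.6904, -2.9848, 0.2132, 0.0000], [0.0000, 2.2563, 0.2820, 0.4432], [0.0000, 0.0000, 5.4658, -6.6093], [0.0000, 0.0000, 0.0000, 2.2630]]

w_1 = (-1, 0, -1, -4, 2); ‖w_1‖ = 4.6904, so q_1 = (-0.2132, 0.0000, -0.2132, -0.8528, 0.4264).
q_1·w_2 = (-0.2132)·2 + 0.0000·(-1) + (-0.2132)·0 + (-0.8528)·3 + 0.4264·0 = -2.9848.
u_2 = w_2 + 2.9848·q_1 = (1.3636, -1.0000, -0.6364, 0.4545, 1.2727).
‖u_2‖ = 2.2563, so q_2 = (0.6044, -0.4432, -0.2820, 0.2015, 0.5641).
q_1·w_3 = (-0.2132)·(-3) + 0.0000·0 + (-0.2132)·(-4) + (-0.8528)·2 + 0.4264·1 = 0.2132; q_2·w_3 = 0.6044·(-3) + (-0.4432)·0 + (-0.2820)·(-4) + 0.2015·2 + 0.5641·1 = 0.2820.
u_3 = w_3 − 0.2132·q_1 − 0.2820·q_2 = (-3.1250, 0.1250, -3.8750, 2.1250, 0.7500).
‖u_3‖ = 5.4658, so q_3 = (-0.5717, 0.0229, -0.7090, 0.3888, 0.1372).
q_1·w_4 = (-0.2132)·4 + 0.0000·(-2) + (-0.2132)·4 + (-0.8528)·(-3) + 0.4264·(-2) = 0.0000; q_2·w_4 = 0.6044·4 + (-0.4432)·(-2) + (-0.2820)·4 + 0.2015·(-3) + 0.5641·(-2) = 0.4432; q_3·w_4 = (-0.5717)·4 + 0.0229·(-2) + (-0.7090)·4 + 0.3888·(-3) + 0.1372·(-2) = -6.6093.
u_4 = w_4 + 0.0000·q_1 − 0.4432·q_2 + 6.6093·q_3 = (-0.0466, -1.6524, -0.5607, -0.5197, -1.3431).
‖u_4‖ = 2.2630, so q_4 = (-0.0206, -0.7302, -0.2478, -0.2297, -0.5935).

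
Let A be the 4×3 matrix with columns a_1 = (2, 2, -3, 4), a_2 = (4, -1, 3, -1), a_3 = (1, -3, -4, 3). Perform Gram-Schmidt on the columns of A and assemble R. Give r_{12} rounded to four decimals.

a_1 = (2, 2, -3, 4); ‖a_1‖ = 5.7446, so e_1 = (0.3482, 0.3482, -0.5222, 0.6963).
r_{12} = e_1·a_2 = -1.2185.

r_{12} = -1.2185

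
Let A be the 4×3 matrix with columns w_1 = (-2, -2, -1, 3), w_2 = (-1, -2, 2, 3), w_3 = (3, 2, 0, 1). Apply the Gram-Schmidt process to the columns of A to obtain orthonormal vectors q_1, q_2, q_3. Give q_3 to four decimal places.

w_1 = (-2, -2, -1, 3); ‖w_1‖ = 4.2426, so q_1 = (-0.4714, -0.4714, -0.2357, 0.7071).
q_1·w_2 = (-0.4714)·(-1) + (-0.4714)·(-2) + (-0.2357)·2 + 0.7071·3 = 3.0641.
u_2 = w_2 − 3.0641·q_1 = (0.4444, -0.5556, 2.7222, 0.8333).
‖u_2‖ = 2.9345, so q_2 = (0.1515, -0.1893, 0.9277, 0.2840).
q_1·w_3 = (-0.4714)·3 + (-0.4714)·2 + (-0.2357)·0 + 0.7071·1 = -1.6499; q_2·w_3 = 0.1515·3 + (-0.1893)·2 + 0.9277·0 + 0.2840·1 = 0.3597.
u_3 = w_3 + 1.6499·q_1 − 0.3597·q_2 = (2.1677, 1.2903, -0.7226, 2.0645).
‖u_3‖ = 3.3389, so q_3 = (0.6492, 0.3864, -0.2164, 0.6183).

q_3 = (0.6492, 0.3864, -0.2164, 0.6183)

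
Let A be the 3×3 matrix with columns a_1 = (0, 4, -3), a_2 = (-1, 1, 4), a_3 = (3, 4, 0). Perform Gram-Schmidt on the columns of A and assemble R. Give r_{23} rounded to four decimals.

r_{23} = 1.5575

q_1 = a_1/‖a_1‖ = (0, 4, -3)/5.0000 = (0.0000, 0.8000, -0.6000).
r_{12} = q_1·a_2 = -1.6000.
u_2 = a_2 + 1.6000·q_1 = (-1.0000, 2.2800, 3.0400).
‖u_2‖ = 3.9294, so q_2 = (-0.2545, 0.5802, 0.7737).
r_{23} = q_2·a_3 = 1.5575.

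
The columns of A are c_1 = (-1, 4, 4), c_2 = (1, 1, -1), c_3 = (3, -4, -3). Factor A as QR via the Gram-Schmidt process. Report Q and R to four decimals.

Q = [[-0.1741, 0.5627, 0.8081], [0.6963, 0.6506, -0.3030], [0.6963, -0.5100, 0.5051]], R = [[5.7446, -0.1741, -5.3964], [0.0000, 1.7233, 0.6155], [0.0000, 0.0000, 2.1213]]

c_1 = (-1, 4, 4); ‖c_1‖ = 5.7446, so e_1 = (-0.1741, 0.6963, 0.6963).
e_1·c_2 = (-0.1741)·1 + 0.6963·1 + 0.6963·(-1) = -0.1741.
u_2 = c_2 + 0.1741·e_1 = (0.9697, 1.1212, -0.8788).
‖u_2‖ = 1.7233, so e_2 = (0.5627, 0.6506, -0.5100).
e_1·c_3 = (-0.1741)·3 + 0.6963·(-4) + 0.6963·(-3) = -5.3964; e_2·c_3 = 0.5627·3 + 0.6506·(-4) + (-0.5100)·(-3) = 0.6155.
u_3 = c_3 + 5.3964·e_1 − 0.6155·e_2 = (1.7143, -0.6429, 1.0714).
‖u_3‖ = 2.1213, so e_3 = (0.8081, -0.3030, 0.5051).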